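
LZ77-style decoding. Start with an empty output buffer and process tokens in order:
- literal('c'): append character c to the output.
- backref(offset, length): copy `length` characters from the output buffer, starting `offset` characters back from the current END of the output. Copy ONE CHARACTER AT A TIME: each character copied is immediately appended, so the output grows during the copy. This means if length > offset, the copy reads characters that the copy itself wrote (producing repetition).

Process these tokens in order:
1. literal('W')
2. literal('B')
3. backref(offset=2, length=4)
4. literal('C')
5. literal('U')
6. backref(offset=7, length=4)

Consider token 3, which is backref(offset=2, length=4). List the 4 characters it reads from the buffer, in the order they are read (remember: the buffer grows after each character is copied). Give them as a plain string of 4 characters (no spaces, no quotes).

Token 1: literal('W'). Output: "W"
Token 2: literal('B'). Output: "WB"
Token 3: backref(off=2, len=4). Buffer before: "WB" (len 2)
  byte 1: read out[0]='W', append. Buffer now: "WBW"
  byte 2: read out[1]='B', append. Buffer now: "WBWB"
  byte 3: read out[2]='W', append. Buffer now: "WBWBW"
  byte 4: read out[3]='B', append. Buffer now: "WBWBWB"

Answer: WBWB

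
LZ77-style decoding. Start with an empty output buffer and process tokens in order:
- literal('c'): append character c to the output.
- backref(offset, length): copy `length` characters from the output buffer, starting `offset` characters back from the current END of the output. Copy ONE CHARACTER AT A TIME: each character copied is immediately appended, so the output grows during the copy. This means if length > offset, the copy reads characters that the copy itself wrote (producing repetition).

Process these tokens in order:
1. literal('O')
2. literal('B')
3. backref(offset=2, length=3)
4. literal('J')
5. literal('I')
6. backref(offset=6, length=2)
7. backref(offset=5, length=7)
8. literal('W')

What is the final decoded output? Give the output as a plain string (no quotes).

Answer: OBOBOJIBOOJIBOOJW

Derivation:
Token 1: literal('O'). Output: "O"
Token 2: literal('B'). Output: "OB"
Token 3: backref(off=2, len=3) (overlapping!). Copied 'OBO' from pos 0. Output: "OBOBO"
Token 4: literal('J'). Output: "OBOBOJ"
Token 5: literal('I'). Output: "OBOBOJI"
Token 6: backref(off=6, len=2). Copied 'BO' from pos 1. Output: "OBOBOJIBO"
Token 7: backref(off=5, len=7) (overlapping!). Copied 'OJIBOOJ' from pos 4. Output: "OBOBOJIBOOJIBOOJ"
Token 8: literal('W'). Output: "OBOBOJIBOOJIBOOJW"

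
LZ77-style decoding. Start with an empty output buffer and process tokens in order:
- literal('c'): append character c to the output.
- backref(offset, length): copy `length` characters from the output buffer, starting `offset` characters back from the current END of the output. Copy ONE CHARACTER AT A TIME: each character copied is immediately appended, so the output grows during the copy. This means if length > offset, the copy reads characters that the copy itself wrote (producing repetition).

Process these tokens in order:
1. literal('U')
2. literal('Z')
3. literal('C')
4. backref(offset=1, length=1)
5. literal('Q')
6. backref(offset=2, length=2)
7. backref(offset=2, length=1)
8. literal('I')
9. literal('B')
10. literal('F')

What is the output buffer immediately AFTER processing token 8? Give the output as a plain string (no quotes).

Token 1: literal('U'). Output: "U"
Token 2: literal('Z'). Output: "UZ"
Token 3: literal('C'). Output: "UZC"
Token 4: backref(off=1, len=1). Copied 'C' from pos 2. Output: "UZCC"
Token 5: literal('Q'). Output: "UZCCQ"
Token 6: backref(off=2, len=2). Copied 'CQ' from pos 3. Output: "UZCCQCQ"
Token 7: backref(off=2, len=1). Copied 'C' from pos 5. Output: "UZCCQCQC"
Token 8: literal('I'). Output: "UZCCQCQCI"

Answer: UZCCQCQCI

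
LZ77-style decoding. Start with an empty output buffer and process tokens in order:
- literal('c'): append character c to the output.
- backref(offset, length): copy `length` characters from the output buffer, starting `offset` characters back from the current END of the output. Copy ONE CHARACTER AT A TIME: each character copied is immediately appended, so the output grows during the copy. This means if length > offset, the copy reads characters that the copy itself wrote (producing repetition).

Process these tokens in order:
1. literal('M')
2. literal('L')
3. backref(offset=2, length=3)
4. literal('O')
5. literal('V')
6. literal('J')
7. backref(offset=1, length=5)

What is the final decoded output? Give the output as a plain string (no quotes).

Token 1: literal('M'). Output: "M"
Token 2: literal('L'). Output: "ML"
Token 3: backref(off=2, len=3) (overlapping!). Copied 'MLM' from pos 0. Output: "MLMLM"
Token 4: literal('O'). Output: "MLMLMO"
Token 5: literal('V'). Output: "MLMLMOV"
Token 6: literal('J'). Output: "MLMLMOVJ"
Token 7: backref(off=1, len=5) (overlapping!). Copied 'JJJJJ' from pos 7. Output: "MLMLMOVJJJJJJ"

Answer: MLMLMOVJJJJJJ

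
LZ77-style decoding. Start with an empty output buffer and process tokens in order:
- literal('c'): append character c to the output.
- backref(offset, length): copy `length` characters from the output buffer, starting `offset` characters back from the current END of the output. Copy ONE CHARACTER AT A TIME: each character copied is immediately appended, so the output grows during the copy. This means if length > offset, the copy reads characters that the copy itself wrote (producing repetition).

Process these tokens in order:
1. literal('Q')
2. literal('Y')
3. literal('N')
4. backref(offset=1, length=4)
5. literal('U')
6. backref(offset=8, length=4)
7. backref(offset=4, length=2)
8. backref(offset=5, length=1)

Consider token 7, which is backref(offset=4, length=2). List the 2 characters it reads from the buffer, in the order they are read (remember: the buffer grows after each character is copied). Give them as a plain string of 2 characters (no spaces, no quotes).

Answer: QY

Derivation:
Token 1: literal('Q'). Output: "Q"
Token 2: literal('Y'). Output: "QY"
Token 3: literal('N'). Output: "QYN"
Token 4: backref(off=1, len=4) (overlapping!). Copied 'NNNN' from pos 2. Output: "QYNNNNN"
Token 5: literal('U'). Output: "QYNNNNNU"
Token 6: backref(off=8, len=4). Copied 'QYNN' from pos 0. Output: "QYNNNNNUQYNN"
Token 7: backref(off=4, len=2). Buffer before: "QYNNNNNUQYNN" (len 12)
  byte 1: read out[8]='Q', append. Buffer now: "QYNNNNNUQYNNQ"
  byte 2: read out[9]='Y', append. Buffer now: "QYNNNNNUQYNNQY"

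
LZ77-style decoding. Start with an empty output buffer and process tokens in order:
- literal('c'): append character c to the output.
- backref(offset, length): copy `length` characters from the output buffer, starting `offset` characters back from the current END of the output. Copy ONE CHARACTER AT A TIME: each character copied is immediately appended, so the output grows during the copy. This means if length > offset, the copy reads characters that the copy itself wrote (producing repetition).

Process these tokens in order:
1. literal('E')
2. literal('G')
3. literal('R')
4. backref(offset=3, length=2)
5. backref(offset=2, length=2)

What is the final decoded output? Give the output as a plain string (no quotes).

Token 1: literal('E'). Output: "E"
Token 2: literal('G'). Output: "EG"
Token 3: literal('R'). Output: "EGR"
Token 4: backref(off=3, len=2). Copied 'EG' from pos 0. Output: "EGREG"
Token 5: backref(off=2, len=2). Copied 'EG' from pos 3. Output: "EGREGEG"

Answer: EGREGEG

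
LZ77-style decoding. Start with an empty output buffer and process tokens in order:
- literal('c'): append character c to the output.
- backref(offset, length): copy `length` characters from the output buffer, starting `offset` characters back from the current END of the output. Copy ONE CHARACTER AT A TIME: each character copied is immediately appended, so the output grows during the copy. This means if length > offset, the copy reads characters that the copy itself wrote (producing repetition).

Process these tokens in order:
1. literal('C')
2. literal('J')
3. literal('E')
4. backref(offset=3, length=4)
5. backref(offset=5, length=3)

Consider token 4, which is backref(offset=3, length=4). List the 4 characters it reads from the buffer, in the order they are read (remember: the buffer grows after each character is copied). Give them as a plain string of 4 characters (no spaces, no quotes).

Token 1: literal('C'). Output: "C"
Token 2: literal('J'). Output: "CJ"
Token 3: literal('E'). Output: "CJE"
Token 4: backref(off=3, len=4). Buffer before: "CJE" (len 3)
  byte 1: read out[0]='C', append. Buffer now: "CJEC"
  byte 2: read out[1]='J', append. Buffer now: "CJECJ"
  byte 3: read out[2]='E', append. Buffer now: "CJECJE"
  byte 4: read out[3]='C', append. Buffer now: "CJECJEC"

Answer: CJEC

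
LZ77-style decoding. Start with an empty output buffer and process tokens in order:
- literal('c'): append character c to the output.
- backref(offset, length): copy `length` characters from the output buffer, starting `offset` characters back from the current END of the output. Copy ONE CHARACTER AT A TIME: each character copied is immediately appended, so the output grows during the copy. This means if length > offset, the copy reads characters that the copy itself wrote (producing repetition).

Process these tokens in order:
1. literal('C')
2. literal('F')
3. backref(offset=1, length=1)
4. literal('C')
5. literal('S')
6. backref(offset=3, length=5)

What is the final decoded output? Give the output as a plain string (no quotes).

Answer: CFFCSFCSFC

Derivation:
Token 1: literal('C'). Output: "C"
Token 2: literal('F'). Output: "CF"
Token 3: backref(off=1, len=1). Copied 'F' from pos 1. Output: "CFF"
Token 4: literal('C'). Output: "CFFC"
Token 5: literal('S'). Output: "CFFCS"
Token 6: backref(off=3, len=5) (overlapping!). Copied 'FCSFC' from pos 2. Output: "CFFCSFCSFC"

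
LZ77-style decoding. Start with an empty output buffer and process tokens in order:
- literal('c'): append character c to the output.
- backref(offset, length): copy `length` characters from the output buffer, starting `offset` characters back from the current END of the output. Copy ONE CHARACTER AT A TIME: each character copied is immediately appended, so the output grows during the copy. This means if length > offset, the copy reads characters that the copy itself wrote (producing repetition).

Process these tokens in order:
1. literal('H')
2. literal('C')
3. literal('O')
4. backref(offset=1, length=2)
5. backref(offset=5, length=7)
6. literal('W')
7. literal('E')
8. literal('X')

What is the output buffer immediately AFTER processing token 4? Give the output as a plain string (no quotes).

Answer: HCOOO

Derivation:
Token 1: literal('H'). Output: "H"
Token 2: literal('C'). Output: "HC"
Token 3: literal('O'). Output: "HCO"
Token 4: backref(off=1, len=2) (overlapping!). Copied 'OO' from pos 2. Output: "HCOOO"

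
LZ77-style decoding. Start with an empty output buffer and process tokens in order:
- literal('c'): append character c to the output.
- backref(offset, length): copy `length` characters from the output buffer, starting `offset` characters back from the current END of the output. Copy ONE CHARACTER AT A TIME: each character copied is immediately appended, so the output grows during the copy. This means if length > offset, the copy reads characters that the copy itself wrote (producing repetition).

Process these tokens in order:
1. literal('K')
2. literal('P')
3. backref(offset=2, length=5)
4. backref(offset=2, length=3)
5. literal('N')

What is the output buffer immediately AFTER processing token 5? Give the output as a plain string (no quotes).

Answer: KPKPKPKPKPN

Derivation:
Token 1: literal('K'). Output: "K"
Token 2: literal('P'). Output: "KP"
Token 3: backref(off=2, len=5) (overlapping!). Copied 'KPKPK' from pos 0. Output: "KPKPKPK"
Token 4: backref(off=2, len=3) (overlapping!). Copied 'PKP' from pos 5. Output: "KPKPKPKPKP"
Token 5: literal('N'). Output: "KPKPKPKPKPN"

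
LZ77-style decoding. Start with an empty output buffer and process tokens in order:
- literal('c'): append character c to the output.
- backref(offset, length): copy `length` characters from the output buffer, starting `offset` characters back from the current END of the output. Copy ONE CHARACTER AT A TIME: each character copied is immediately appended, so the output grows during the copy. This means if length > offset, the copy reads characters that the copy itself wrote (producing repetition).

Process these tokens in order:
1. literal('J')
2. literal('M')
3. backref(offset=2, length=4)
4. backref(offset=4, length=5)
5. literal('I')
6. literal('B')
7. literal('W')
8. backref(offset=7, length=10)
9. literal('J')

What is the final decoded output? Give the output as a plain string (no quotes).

Answer: JMJMJMJMJMJIBWMJMJIBWMJMJ

Derivation:
Token 1: literal('J'). Output: "J"
Token 2: literal('M'). Output: "JM"
Token 3: backref(off=2, len=4) (overlapping!). Copied 'JMJM' from pos 0. Output: "JMJMJM"
Token 4: backref(off=4, len=5) (overlapping!). Copied 'JMJMJ' from pos 2. Output: "JMJMJMJMJMJ"
Token 5: literal('I'). Output: "JMJMJMJMJMJI"
Token 6: literal('B'). Output: "JMJMJMJMJMJIB"
Token 7: literal('W'). Output: "JMJMJMJMJMJIBW"
Token 8: backref(off=7, len=10) (overlapping!). Copied 'MJMJIBWMJM' from pos 7. Output: "JMJMJMJMJMJIBWMJMJIBWMJM"
Token 9: literal('J'). Output: "JMJMJMJMJMJIBWMJMJIBWMJMJ"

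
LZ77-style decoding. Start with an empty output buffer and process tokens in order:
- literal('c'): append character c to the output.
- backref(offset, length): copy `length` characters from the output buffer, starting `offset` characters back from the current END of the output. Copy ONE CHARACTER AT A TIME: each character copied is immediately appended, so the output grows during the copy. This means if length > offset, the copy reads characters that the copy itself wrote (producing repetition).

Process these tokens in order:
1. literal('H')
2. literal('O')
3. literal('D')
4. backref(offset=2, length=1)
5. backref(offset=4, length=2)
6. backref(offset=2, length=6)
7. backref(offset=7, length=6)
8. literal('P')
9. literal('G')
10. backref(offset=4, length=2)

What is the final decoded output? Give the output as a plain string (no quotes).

Answer: HODOHOHOHOHOOHOHOHPGOH

Derivation:
Token 1: literal('H'). Output: "H"
Token 2: literal('O'). Output: "HO"
Token 3: literal('D'). Output: "HOD"
Token 4: backref(off=2, len=1). Copied 'O' from pos 1. Output: "HODO"
Token 5: backref(off=4, len=2). Copied 'HO' from pos 0. Output: "HODOHO"
Token 6: backref(off=2, len=6) (overlapping!). Copied 'HOHOHO' from pos 4. Output: "HODOHOHOHOHO"
Token 7: backref(off=7, len=6). Copied 'OHOHOH' from pos 5. Output: "HODOHOHOHOHOOHOHOH"
Token 8: literal('P'). Output: "HODOHOHOHOHOOHOHOHP"
Token 9: literal('G'). Output: "HODOHOHOHOHOOHOHOHPG"
Token 10: backref(off=4, len=2). Copied 'OH' from pos 16. Output: "HODOHOHOHOHOOHOHOHPGOH"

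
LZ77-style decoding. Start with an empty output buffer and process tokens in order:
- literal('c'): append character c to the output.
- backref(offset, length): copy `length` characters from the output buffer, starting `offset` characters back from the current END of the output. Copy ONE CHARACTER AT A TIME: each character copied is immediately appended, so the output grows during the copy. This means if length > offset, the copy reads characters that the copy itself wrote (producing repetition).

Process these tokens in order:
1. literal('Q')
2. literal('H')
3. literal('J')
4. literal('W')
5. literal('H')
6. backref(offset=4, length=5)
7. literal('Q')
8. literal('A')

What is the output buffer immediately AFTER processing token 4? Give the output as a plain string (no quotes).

Token 1: literal('Q'). Output: "Q"
Token 2: literal('H'). Output: "QH"
Token 3: literal('J'). Output: "QHJ"
Token 4: literal('W'). Output: "QHJW"

Answer: QHJW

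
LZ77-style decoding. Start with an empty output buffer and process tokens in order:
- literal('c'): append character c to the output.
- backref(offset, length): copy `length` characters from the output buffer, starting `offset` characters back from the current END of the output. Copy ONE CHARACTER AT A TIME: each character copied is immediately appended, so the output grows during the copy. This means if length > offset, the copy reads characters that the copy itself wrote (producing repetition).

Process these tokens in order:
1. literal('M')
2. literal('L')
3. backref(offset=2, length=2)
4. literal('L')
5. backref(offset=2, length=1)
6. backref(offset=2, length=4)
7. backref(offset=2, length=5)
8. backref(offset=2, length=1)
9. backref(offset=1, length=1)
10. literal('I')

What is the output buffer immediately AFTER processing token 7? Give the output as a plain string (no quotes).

Answer: MLMLLLLLLLLLLLL

Derivation:
Token 1: literal('M'). Output: "M"
Token 2: literal('L'). Output: "ML"
Token 3: backref(off=2, len=2). Copied 'ML' from pos 0. Output: "MLML"
Token 4: literal('L'). Output: "MLMLL"
Token 5: backref(off=2, len=1). Copied 'L' from pos 3. Output: "MLMLLL"
Token 6: backref(off=2, len=4) (overlapping!). Copied 'LLLL' from pos 4. Output: "MLMLLLLLLL"
Token 7: backref(off=2, len=5) (overlapping!). Copied 'LLLLL' from pos 8. Output: "MLMLLLLLLLLLLLL"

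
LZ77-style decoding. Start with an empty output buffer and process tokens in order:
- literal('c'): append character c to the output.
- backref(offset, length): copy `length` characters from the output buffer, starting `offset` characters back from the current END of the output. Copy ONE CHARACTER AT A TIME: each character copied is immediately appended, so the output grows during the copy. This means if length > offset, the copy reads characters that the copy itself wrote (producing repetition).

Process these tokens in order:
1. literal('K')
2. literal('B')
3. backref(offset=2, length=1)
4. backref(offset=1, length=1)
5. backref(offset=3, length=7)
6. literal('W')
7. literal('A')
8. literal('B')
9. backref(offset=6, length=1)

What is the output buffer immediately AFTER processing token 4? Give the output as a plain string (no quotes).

Token 1: literal('K'). Output: "K"
Token 2: literal('B'). Output: "KB"
Token 3: backref(off=2, len=1). Copied 'K' from pos 0. Output: "KBK"
Token 4: backref(off=1, len=1). Copied 'K' from pos 2. Output: "KBKK"

Answer: KBKK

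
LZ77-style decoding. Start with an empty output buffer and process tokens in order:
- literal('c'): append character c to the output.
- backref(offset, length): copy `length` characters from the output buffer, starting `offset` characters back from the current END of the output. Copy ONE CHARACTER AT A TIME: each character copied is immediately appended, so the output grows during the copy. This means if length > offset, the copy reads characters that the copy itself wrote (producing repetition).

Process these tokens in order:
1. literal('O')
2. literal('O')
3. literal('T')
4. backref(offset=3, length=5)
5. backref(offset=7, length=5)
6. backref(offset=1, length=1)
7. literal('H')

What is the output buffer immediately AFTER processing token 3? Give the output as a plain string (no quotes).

Token 1: literal('O'). Output: "O"
Token 2: literal('O'). Output: "OO"
Token 3: literal('T'). Output: "OOT"

Answer: OOT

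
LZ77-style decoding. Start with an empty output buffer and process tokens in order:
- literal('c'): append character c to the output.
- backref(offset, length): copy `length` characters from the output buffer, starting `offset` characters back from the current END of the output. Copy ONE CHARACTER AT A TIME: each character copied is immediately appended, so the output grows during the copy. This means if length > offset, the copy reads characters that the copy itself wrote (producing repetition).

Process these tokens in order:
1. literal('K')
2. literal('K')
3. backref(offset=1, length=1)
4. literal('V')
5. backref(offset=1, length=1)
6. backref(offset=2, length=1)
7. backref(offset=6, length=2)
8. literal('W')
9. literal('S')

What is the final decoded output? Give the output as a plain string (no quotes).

Token 1: literal('K'). Output: "K"
Token 2: literal('K'). Output: "KK"
Token 3: backref(off=1, len=1). Copied 'K' from pos 1. Output: "KKK"
Token 4: literal('V'). Output: "KKKV"
Token 5: backref(off=1, len=1). Copied 'V' from pos 3. Output: "KKKVV"
Token 6: backref(off=2, len=1). Copied 'V' from pos 3. Output: "KKKVVV"
Token 7: backref(off=6, len=2). Copied 'KK' from pos 0. Output: "KKKVVVKK"
Token 8: literal('W'). Output: "KKKVVVKKW"
Token 9: literal('S'). Output: "KKKVVVKKWS"

Answer: KKKVVVKKWS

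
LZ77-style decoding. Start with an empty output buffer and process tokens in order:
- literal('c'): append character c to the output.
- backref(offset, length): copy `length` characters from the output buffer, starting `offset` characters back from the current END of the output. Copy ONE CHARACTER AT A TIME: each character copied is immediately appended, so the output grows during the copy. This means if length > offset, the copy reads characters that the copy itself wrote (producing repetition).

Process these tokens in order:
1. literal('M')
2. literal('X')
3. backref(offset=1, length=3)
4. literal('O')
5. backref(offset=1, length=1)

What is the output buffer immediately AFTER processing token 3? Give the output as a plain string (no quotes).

Token 1: literal('M'). Output: "M"
Token 2: literal('X'). Output: "MX"
Token 3: backref(off=1, len=3) (overlapping!). Copied 'XXX' from pos 1. Output: "MXXXX"

Answer: MXXXX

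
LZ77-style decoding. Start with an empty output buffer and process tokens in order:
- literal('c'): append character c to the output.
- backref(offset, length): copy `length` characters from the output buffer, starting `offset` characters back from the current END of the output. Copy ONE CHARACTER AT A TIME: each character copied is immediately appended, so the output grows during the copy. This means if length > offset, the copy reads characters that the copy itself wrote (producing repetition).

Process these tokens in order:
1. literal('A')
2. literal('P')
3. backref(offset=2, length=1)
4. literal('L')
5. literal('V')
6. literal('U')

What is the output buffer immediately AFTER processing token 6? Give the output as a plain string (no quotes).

Answer: APALVU

Derivation:
Token 1: literal('A'). Output: "A"
Token 2: literal('P'). Output: "AP"
Token 3: backref(off=2, len=1). Copied 'A' from pos 0. Output: "APA"
Token 4: literal('L'). Output: "APAL"
Token 5: literal('V'). Output: "APALV"
Token 6: literal('U'). Output: "APALVU"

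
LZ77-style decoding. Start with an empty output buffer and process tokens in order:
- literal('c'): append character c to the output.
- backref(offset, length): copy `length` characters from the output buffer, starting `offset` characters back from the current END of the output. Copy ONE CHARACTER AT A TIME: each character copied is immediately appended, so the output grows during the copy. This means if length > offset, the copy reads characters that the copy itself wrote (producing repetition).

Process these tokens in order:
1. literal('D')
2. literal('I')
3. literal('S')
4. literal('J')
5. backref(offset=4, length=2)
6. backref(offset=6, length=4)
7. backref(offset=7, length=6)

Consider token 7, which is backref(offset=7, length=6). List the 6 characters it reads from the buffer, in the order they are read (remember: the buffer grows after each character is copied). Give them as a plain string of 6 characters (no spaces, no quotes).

Token 1: literal('D'). Output: "D"
Token 2: literal('I'). Output: "DI"
Token 3: literal('S'). Output: "DIS"
Token 4: literal('J'). Output: "DISJ"
Token 5: backref(off=4, len=2). Copied 'DI' from pos 0. Output: "DISJDI"
Token 6: backref(off=6, len=4). Copied 'DISJ' from pos 0. Output: "DISJDIDISJ"
Token 7: backref(off=7, len=6). Buffer before: "DISJDIDISJ" (len 10)
  byte 1: read out[3]='J', append. Buffer now: "DISJDIDISJJ"
  byte 2: read out[4]='D', append. Buffer now: "DISJDIDISJJD"
  byte 3: read out[5]='I', append. Buffer now: "DISJDIDISJJDI"
  byte 4: read out[6]='D', append. Buffer now: "DISJDIDISJJDID"
  byte 5: read out[7]='I', append. Buffer now: "DISJDIDISJJDIDI"
  byte 6: read out[8]='S', append. Buffer now: "DISJDIDISJJDIDIS"

Answer: JDIDIS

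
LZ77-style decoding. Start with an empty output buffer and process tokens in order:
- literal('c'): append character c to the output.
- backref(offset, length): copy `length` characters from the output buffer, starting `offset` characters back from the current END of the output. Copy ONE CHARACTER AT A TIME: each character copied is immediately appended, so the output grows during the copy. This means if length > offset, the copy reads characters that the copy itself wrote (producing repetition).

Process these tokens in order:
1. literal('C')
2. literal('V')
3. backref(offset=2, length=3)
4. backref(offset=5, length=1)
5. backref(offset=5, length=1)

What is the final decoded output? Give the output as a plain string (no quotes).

Answer: CVCVCCV

Derivation:
Token 1: literal('C'). Output: "C"
Token 2: literal('V'). Output: "CV"
Token 3: backref(off=2, len=3) (overlapping!). Copied 'CVC' from pos 0. Output: "CVCVC"
Token 4: backref(off=5, len=1). Copied 'C' from pos 0. Output: "CVCVCC"
Token 5: backref(off=5, len=1). Copied 'V' from pos 1. Output: "CVCVCCV"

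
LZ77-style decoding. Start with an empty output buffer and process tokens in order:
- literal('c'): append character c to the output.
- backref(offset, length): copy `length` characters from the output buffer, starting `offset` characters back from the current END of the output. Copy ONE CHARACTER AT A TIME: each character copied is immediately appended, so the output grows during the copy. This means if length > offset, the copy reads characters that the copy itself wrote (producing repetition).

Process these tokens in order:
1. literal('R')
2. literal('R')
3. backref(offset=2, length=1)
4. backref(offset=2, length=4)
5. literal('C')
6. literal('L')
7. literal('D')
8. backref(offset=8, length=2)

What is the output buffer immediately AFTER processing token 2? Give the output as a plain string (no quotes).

Answer: RR

Derivation:
Token 1: literal('R'). Output: "R"
Token 2: literal('R'). Output: "RR"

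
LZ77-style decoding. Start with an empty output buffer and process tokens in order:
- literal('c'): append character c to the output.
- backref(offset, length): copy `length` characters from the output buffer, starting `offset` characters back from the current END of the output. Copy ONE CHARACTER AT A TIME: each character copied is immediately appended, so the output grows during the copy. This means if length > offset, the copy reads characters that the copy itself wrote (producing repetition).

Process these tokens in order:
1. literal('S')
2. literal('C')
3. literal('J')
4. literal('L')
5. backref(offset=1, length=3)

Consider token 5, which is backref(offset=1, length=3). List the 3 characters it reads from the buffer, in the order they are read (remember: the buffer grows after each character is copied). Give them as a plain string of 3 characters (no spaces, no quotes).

Answer: LLL

Derivation:
Token 1: literal('S'). Output: "S"
Token 2: literal('C'). Output: "SC"
Token 3: literal('J'). Output: "SCJ"
Token 4: literal('L'). Output: "SCJL"
Token 5: backref(off=1, len=3). Buffer before: "SCJL" (len 4)
  byte 1: read out[3]='L', append. Buffer now: "SCJLL"
  byte 2: read out[4]='L', append. Buffer now: "SCJLLL"
  byte 3: read out[5]='L', append. Buffer now: "SCJLLLL"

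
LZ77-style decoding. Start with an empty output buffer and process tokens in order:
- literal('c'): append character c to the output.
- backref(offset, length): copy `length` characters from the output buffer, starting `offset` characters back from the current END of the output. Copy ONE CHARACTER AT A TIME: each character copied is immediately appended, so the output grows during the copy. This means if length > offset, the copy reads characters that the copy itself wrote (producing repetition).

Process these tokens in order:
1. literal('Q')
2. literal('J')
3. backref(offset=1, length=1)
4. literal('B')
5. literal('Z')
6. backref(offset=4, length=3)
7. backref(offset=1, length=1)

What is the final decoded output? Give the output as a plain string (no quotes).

Answer: QJJBZJJBB

Derivation:
Token 1: literal('Q'). Output: "Q"
Token 2: literal('J'). Output: "QJ"
Token 3: backref(off=1, len=1). Copied 'J' from pos 1. Output: "QJJ"
Token 4: literal('B'). Output: "QJJB"
Token 5: literal('Z'). Output: "QJJBZ"
Token 6: backref(off=4, len=3). Copied 'JJB' from pos 1. Output: "QJJBZJJB"
Token 7: backref(off=1, len=1). Copied 'B' from pos 7. Output: "QJJBZJJBB"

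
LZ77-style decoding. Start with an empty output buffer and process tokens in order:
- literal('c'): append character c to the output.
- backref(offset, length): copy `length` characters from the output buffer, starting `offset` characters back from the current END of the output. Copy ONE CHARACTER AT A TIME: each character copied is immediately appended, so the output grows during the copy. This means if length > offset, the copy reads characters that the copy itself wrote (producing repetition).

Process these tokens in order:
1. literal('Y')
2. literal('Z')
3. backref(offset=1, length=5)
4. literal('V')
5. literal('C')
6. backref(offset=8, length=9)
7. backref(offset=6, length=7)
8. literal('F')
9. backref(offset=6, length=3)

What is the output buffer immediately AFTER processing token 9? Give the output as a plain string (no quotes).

Answer: YZZZZZZVCZZZZZZVCZZZZVCZZFZVC

Derivation:
Token 1: literal('Y'). Output: "Y"
Token 2: literal('Z'). Output: "YZ"
Token 3: backref(off=1, len=5) (overlapping!). Copied 'ZZZZZ' from pos 1. Output: "YZZZZZZ"
Token 4: literal('V'). Output: "YZZZZZZV"
Token 5: literal('C'). Output: "YZZZZZZVC"
Token 6: backref(off=8, len=9) (overlapping!). Copied 'ZZZZZZVCZ' from pos 1. Output: "YZZZZZZVCZZZZZZVCZ"
Token 7: backref(off=6, len=7) (overlapping!). Copied 'ZZZVCZZ' from pos 12. Output: "YZZZZZZVCZZZZZZVCZZZZVCZZ"
Token 8: literal('F'). Output: "YZZZZZZVCZZZZZZVCZZZZVCZZF"
Token 9: backref(off=6, len=3). Copied 'ZVC' from pos 20. Output: "YZZZZZZVCZZZZZZVCZZZZVCZZFZVC"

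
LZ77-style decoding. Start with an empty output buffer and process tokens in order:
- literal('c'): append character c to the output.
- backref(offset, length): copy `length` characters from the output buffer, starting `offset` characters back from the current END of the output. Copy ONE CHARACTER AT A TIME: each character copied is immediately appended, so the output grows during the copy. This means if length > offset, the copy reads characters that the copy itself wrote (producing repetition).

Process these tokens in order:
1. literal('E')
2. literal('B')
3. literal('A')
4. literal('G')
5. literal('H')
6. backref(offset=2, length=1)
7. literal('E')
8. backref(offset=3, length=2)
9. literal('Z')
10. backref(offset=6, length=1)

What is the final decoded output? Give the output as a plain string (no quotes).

Answer: EBAGHGEHGZH

Derivation:
Token 1: literal('E'). Output: "E"
Token 2: literal('B'). Output: "EB"
Token 3: literal('A'). Output: "EBA"
Token 4: literal('G'). Output: "EBAG"
Token 5: literal('H'). Output: "EBAGH"
Token 6: backref(off=2, len=1). Copied 'G' from pos 3. Output: "EBAGHG"
Token 7: literal('E'). Output: "EBAGHGE"
Token 8: backref(off=3, len=2). Copied 'HG' from pos 4. Output: "EBAGHGEHG"
Token 9: literal('Z'). Output: "EBAGHGEHGZ"
Token 10: backref(off=6, len=1). Copied 'H' from pos 4. Output: "EBAGHGEHGZH"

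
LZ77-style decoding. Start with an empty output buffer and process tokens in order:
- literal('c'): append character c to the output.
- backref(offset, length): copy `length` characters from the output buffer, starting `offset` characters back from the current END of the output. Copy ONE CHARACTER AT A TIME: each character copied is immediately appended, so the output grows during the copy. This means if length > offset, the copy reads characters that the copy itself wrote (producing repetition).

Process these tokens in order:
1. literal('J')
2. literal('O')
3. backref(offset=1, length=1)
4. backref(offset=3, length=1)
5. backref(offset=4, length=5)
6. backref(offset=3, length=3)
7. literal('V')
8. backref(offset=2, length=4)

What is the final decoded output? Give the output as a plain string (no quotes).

Answer: JOOJJOOJJOJJVJVJV

Derivation:
Token 1: literal('J'). Output: "J"
Token 2: literal('O'). Output: "JO"
Token 3: backref(off=1, len=1). Copied 'O' from pos 1. Output: "JOO"
Token 4: backref(off=3, len=1). Copied 'J' from pos 0. Output: "JOOJ"
Token 5: backref(off=4, len=5) (overlapping!). Copied 'JOOJJ' from pos 0. Output: "JOOJJOOJJ"
Token 6: backref(off=3, len=3). Copied 'OJJ' from pos 6. Output: "JOOJJOOJJOJJ"
Token 7: literal('V'). Output: "JOOJJOOJJOJJV"
Token 8: backref(off=2, len=4) (overlapping!). Copied 'JVJV' from pos 11. Output: "JOOJJOOJJOJJVJVJV"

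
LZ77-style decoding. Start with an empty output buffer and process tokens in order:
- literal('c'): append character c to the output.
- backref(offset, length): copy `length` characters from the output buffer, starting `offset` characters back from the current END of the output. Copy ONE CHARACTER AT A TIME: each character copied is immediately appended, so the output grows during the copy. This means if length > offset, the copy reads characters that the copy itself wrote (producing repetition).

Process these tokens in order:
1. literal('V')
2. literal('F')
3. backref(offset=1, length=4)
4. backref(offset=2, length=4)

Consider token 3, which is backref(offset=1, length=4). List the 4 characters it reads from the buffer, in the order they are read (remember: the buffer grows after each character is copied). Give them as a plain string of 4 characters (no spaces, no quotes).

Token 1: literal('V'). Output: "V"
Token 2: literal('F'). Output: "VF"
Token 3: backref(off=1, len=4). Buffer before: "VF" (len 2)
  byte 1: read out[1]='F', append. Buffer now: "VFF"
  byte 2: read out[2]='F', append. Buffer now: "VFFF"
  byte 3: read out[3]='F', append. Buffer now: "VFFFF"
  byte 4: read out[4]='F', append. Buffer now: "VFFFFF"

Answer: FFFF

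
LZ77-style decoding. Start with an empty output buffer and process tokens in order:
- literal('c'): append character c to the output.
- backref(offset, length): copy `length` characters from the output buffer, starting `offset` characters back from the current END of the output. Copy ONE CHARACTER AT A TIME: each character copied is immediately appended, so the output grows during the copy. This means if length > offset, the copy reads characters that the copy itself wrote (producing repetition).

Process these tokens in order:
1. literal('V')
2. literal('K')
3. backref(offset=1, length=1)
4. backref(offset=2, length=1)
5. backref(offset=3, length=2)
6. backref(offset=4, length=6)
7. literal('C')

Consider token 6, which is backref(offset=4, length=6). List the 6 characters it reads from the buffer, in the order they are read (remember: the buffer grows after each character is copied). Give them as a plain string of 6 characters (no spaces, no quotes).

Token 1: literal('V'). Output: "V"
Token 2: literal('K'). Output: "VK"
Token 3: backref(off=1, len=1). Copied 'K' from pos 1. Output: "VKK"
Token 4: backref(off=2, len=1). Copied 'K' from pos 1. Output: "VKKK"
Token 5: backref(off=3, len=2). Copied 'KK' from pos 1. Output: "VKKKKK"
Token 6: backref(off=4, len=6). Buffer before: "VKKKKK" (len 6)
  byte 1: read out[2]='K', append. Buffer now: "VKKKKKK"
  byte 2: read out[3]='K', append. Buffer now: "VKKKKKKK"
  byte 3: read out[4]='K', append. Buffer now: "VKKKKKKKK"
  byte 4: read out[5]='K', append. Buffer now: "VKKKKKKKKK"
  byte 5: read out[6]='K', append. Buffer now: "VKKKKKKKKKK"
  byte 6: read out[7]='K', append. Buffer now: "VKKKKKKKKKKK"

Answer: KKKKKK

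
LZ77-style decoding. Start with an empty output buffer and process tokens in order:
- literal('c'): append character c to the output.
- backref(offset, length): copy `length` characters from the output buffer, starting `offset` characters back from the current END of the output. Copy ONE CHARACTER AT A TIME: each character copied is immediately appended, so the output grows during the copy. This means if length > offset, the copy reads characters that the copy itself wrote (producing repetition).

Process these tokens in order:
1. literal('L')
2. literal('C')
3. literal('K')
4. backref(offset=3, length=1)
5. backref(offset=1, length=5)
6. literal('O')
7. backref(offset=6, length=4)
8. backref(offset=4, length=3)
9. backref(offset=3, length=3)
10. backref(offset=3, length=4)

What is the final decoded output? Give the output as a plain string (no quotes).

Token 1: literal('L'). Output: "L"
Token 2: literal('C'). Output: "LC"
Token 3: literal('K'). Output: "LCK"
Token 4: backref(off=3, len=1). Copied 'L' from pos 0. Output: "LCKL"
Token 5: backref(off=1, len=5) (overlapping!). Copied 'LLLLL' from pos 3. Output: "LCKLLLLLL"
Token 6: literal('O'). Output: "LCKLLLLLLO"
Token 7: backref(off=6, len=4). Copied 'LLLL' from pos 4. Output: "LCKLLLLLLOLLLL"
Token 8: backref(off=4, len=3). Copied 'LLL' from pos 10. Output: "LCKLLLLLLOLLLLLLL"
Token 9: backref(off=3, len=3). Copied 'LLL' from pos 14. Output: "LCKLLLLLLOLLLLLLLLLL"
Token 10: backref(off=3, len=4) (overlapping!). Copied 'LLLL' from pos 17. Output: "LCKLLLLLLOLLLLLLLLLLLLLL"

Answer: LCKLLLLLLOLLLLLLLLLLLLLL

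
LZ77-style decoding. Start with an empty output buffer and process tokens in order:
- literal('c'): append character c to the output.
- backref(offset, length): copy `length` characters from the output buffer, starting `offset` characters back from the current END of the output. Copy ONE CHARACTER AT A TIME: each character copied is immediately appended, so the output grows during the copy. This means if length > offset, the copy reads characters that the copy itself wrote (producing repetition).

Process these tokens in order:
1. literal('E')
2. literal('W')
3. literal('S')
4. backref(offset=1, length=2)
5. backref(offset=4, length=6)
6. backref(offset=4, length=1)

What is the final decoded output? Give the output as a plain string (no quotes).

Answer: EWSSSWSSSWSS

Derivation:
Token 1: literal('E'). Output: "E"
Token 2: literal('W'). Output: "EW"
Token 3: literal('S'). Output: "EWS"
Token 4: backref(off=1, len=2) (overlapping!). Copied 'SS' from pos 2. Output: "EWSSS"
Token 5: backref(off=4, len=6) (overlapping!). Copied 'WSSSWS' from pos 1. Output: "EWSSSWSSSWS"
Token 6: backref(off=4, len=1). Copied 'S' from pos 7. Output: "EWSSSWSSSWSS"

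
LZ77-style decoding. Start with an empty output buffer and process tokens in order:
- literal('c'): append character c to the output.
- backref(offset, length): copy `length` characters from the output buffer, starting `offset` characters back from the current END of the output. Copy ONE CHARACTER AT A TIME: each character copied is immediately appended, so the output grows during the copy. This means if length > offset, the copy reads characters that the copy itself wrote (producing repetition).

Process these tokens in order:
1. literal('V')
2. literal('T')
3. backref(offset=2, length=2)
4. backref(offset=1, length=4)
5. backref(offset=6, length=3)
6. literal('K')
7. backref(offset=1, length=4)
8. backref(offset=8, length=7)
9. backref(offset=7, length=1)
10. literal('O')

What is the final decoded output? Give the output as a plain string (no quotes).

Answer: VTVTTTTTVTTKKKKKVTTKKKKVO

Derivation:
Token 1: literal('V'). Output: "V"
Token 2: literal('T'). Output: "VT"
Token 3: backref(off=2, len=2). Copied 'VT' from pos 0. Output: "VTVT"
Token 4: backref(off=1, len=4) (overlapping!). Copied 'TTTT' from pos 3. Output: "VTVTTTTT"
Token 5: backref(off=6, len=3). Copied 'VTT' from pos 2. Output: "VTVTTTTTVTT"
Token 6: literal('K'). Output: "VTVTTTTTVTTK"
Token 7: backref(off=1, len=4) (overlapping!). Copied 'KKKK' from pos 11. Output: "VTVTTTTTVTTKKKKK"
Token 8: backref(off=8, len=7). Copied 'VTTKKKK' from pos 8. Output: "VTVTTTTTVTTKKKKKVTTKKKK"
Token 9: backref(off=7, len=1). Copied 'V' from pos 16. Output: "VTVTTTTTVTTKKKKKVTTKKKKV"
Token 10: literal('O'). Output: "VTVTTTTTVTTKKKKKVTTKKKKVO"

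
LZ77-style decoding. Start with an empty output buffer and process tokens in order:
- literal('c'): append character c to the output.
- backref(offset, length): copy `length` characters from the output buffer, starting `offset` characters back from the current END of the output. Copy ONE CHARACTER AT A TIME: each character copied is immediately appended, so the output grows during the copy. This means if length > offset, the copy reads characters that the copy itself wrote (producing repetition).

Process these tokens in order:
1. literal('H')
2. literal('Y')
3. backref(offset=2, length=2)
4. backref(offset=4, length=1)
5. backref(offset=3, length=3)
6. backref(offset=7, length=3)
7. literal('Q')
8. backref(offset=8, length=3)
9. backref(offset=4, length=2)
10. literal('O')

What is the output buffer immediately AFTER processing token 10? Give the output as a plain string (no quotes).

Answer: HYHYHHYHYHYQHHYQHO

Derivation:
Token 1: literal('H'). Output: "H"
Token 2: literal('Y'). Output: "HY"
Token 3: backref(off=2, len=2). Copied 'HY' from pos 0. Output: "HYHY"
Token 4: backref(off=4, len=1). Copied 'H' from pos 0. Output: "HYHYH"
Token 5: backref(off=3, len=3). Copied 'HYH' from pos 2. Output: "HYHYHHYH"
Token 6: backref(off=7, len=3). Copied 'YHY' from pos 1. Output: "HYHYHHYHYHY"
Token 7: literal('Q'). Output: "HYHYHHYHYHYQ"
Token 8: backref(off=8, len=3). Copied 'HHY' from pos 4. Output: "HYHYHHYHYHYQHHY"
Token 9: backref(off=4, len=2). Copied 'QH' from pos 11. Output: "HYHYHHYHYHYQHHYQH"
Token 10: literal('O'). Output: "HYHYHHYHYHYQHHYQHO"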